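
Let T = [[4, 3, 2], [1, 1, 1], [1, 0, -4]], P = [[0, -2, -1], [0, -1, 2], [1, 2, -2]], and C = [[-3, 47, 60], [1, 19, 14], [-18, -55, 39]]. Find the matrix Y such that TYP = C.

Y = [[-5, 1, -2], [-2, 3, -1], [-3, -1, 4]]

Left-multiply by T⁻¹ and right-multiply by P⁻¹: Y = T⁻¹CP⁻¹.
T has determinant -3; T⁻¹ = [[4/3, -4, -1/3], [-5/3, 6, 2/3], [1/3, -1, -1/3]].
det P = -5, so P⁻¹ = [[2/5, 6/5, 1], [-2/5, -1/5, 0], [-1/5, 2/5, 0]].
T⁻¹C = [[-2, 5, 11], [-1, -1, 10], [4, 15, -7]].
Y = (T⁻¹C)P⁻¹ = [[-5, 1, -2], [-2, 3, -1], [-3, -1, 4]].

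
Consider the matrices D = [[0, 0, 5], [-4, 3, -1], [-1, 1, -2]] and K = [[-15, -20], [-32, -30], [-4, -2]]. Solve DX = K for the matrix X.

D is on the left of X, so left-multiply by D⁻¹: X = D⁻¹K.
det D = -5, so D⁻¹ = [[1, -1, 3], [7/5, -1, 4], [1/5, 0, 0]].
X = D⁻¹K = [[1, -1, 3], [7/5, -1, 4], [1/5, 0, 0]] · [[-15, -20], [-32, -30], [-4, -2]] = [[5, 4], [-5, -6], [-3, -4]].

X = [[5, 4], [-5, -6], [-3, -4]]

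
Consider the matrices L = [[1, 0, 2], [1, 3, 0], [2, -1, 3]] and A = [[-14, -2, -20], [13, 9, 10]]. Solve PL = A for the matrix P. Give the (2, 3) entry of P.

L is on the right of P, so right-multiply by L⁻¹: P = AL⁻¹.
det L = -5; the adjugate gives L⁻¹ = [[-9/5, 2/5, 6/5], [3/5, 1/5, -2/5], [7/5, -1/5, -3/5]].
P = AL⁻¹ = [[-14, -2, -20], [13, 9, 10]] · [[-9/5, 2/5, 6/5], [3/5, 1/5, -2/5], [7/5, -1/5, -3/5]] = [[-4, -2, -4], [-4, 5, 6]].

6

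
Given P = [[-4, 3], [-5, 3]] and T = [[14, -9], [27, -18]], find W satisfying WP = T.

Since P sits to the right of W, W = TP⁻¹.
P has determinant 3; P⁻¹ = [[1, -1], [5/3, -4/3]].
W = TP⁻¹ = [[14, -9], [27, -18]] · [[1, -1], [5/3, -4/3]] = [[-1, -2], [-3, -3]].

W = [[-1, -2], [-3, -3]]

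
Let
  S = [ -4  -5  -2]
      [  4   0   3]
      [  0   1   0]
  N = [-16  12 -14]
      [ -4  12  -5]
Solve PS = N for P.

Right-multiplying both sides by S⁻¹ gives P = NS⁻¹.
det S = 4; the adjugate gives S⁻¹ = [[-3/4, -1/2, -15/4], [0, 0, 1], [1, 1, 5]].
P = NS⁻¹ = [[-16, 12, -14], [-4, 12, -5]] · [[-3/4, -1/2, -15/4], [0, 0, 1], [1, 1, 5]] = [[-2, -6, 2], [-2, -3, 2]].

P = [[-2, -6, 2], [-2, -3, 2]]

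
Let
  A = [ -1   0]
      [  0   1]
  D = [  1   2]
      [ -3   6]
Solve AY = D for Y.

Since A multiplies Y on the left, Y = A⁻¹D.
det A = -1; the adjugate gives A⁻¹ = [[-1, 0], [0, 1]].
Y = A⁻¹D = [[-1, 0], [0, 1]] · [[1, 2], [-3, 6]] = [[-1, -2], [-3, 6]].

Y = [[-1, -2], [-3, 6]]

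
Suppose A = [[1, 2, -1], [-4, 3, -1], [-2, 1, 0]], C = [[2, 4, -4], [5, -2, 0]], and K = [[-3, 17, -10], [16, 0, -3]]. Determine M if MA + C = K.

M = [[3, 3, -2], [3, 0, -4]]

MA = K − C = [[-5, 13, -6], [11, 2, -3]].
Since A sits to the right of M, M = (K − C)A⁻¹.
det A = 3, so A⁻¹ = [[1/3, -1/3, 1/3], [2/3, -2/3, 5/3], [2/3, -5/3, 11/3]].
M = (K − C)A⁻¹ = [[3, 3, -2], [3, 0, -4]].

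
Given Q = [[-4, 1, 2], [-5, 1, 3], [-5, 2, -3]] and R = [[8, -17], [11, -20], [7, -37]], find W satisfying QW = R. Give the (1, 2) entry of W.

Since Q multiplies W on the left, W = Q⁻¹R.
Q has determinant -4; Q⁻¹ = [[9/4, -7/4, -1/4], [15/2, -11/2, -1/2], [5/4, -3/4, -1/4]].
W = Q⁻¹R = [[9/4, -7/4, -1/4], [15/2, -11/2, -1/2], [5/4, -3/4, -1/4]] · [[8, -17], [11, -20], [7, -37]] = [[-3, 6], [-4, 1], [0, 3]].

6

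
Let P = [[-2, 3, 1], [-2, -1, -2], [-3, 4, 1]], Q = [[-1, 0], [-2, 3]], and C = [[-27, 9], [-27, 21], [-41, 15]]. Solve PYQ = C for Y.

Isolating Y: multiply by P⁻¹ from the left and Q⁻¹ from the right, so Y = P⁻¹CQ⁻¹.
det P = -1; the adjugate gives P⁻¹ = [[-7, -1, 5], [-8, -1, 6], [11, 1, -8]].
det Q = -3, so Q⁻¹ = [[-1, 0], [-2/3, 1/3]].
P⁻¹C = [[11, -9], [-3, -3], [4, 0]].
Y = (P⁻¹C)Q⁻¹ = [[-5, -3], [5, -1], [-4, 0]].

Y = [[-5, -3], [5, -1], [-4, 0]]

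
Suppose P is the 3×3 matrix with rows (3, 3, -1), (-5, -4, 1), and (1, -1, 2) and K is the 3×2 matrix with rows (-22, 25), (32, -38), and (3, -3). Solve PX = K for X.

X = [[-3, 6], [-4, 1], [1, -4]]

Since P multiplies X on the left, X = P⁻¹K.
det P = 3; the adjugate gives P⁻¹ = [[-7/3, -5/3, -1/3], [11/3, 7/3, 2/3], [3, 2, 1]].
X = P⁻¹K = [[-7/3, -5/3, -1/3], [11/3, 7/3, 2/3], [3, 2, 1]] · [[-22, 25], [32, -38], [3, -3]] = [[-3, 6], [-4, 1], [1, -4]].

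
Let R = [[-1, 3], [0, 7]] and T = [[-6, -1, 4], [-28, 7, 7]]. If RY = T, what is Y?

Y = [[-6, 4, -1], [-4, 1, 1]]

Left-multiplying both sides by R⁻¹ gives Y = R⁻¹T.
R has determinant -7; R⁻¹ = [[-1, 3/7], [0, 1/7]].
Y = R⁻¹T = [[-1, 3/7], [0, 1/7]] · [[-6, -1, 4], [-28, 7, 7]] = [[-6, 4, -1], [-4, 1, 1]].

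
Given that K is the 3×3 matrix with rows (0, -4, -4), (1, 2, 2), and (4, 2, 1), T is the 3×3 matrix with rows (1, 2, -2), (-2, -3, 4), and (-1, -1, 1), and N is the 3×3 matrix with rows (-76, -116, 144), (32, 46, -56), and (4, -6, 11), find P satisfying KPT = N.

Isolating P: multiply by K⁻¹ from the left and T⁻¹ from the right, so P = K⁻¹NT⁻¹.
K has determinant -4; K⁻¹ = [[1/2, 1, 0], [-7/4, -4, 1], [3/2, 4, -1]].
det T = -1; the adjugate gives T⁻¹ = [[-1, 0, -2], [2, 1, 0], [1, 1, -1]].
K⁻¹N = [[-6, -12, 16], [9, 13, -17], [10, 16, -19]].
P = (K⁻¹N)T⁻¹ = [[-2, 4, -4], [0, -4, -1], [3, -3, -1]].

P = [[-2, 4, -4], [0, -4, -1], [3, -3, -1]]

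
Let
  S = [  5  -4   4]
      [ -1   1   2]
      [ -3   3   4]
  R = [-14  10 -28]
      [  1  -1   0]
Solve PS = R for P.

Right-multiplying both sides by S⁻¹ gives P = RS⁻¹.
det S = -2; the adjugate gives S⁻¹ = [[1, -14, 6], [1, -16, 7], [0, 3/2, -1/2]].
P = RS⁻¹ = [[-14, 10, -28], [1, -1, 0]] · [[1, -14, 6], [1, -16, 7], [0, 3/2, -1/2]] = [[-4, -6, 0], [0, 2, -1]].

P = [[-4, -6, 0], [0, 2, -1]]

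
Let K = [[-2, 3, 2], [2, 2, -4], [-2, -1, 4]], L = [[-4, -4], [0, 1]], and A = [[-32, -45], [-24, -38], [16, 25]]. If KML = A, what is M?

M = [[-3, 0], [2, -5], [-2, 1]]

Left-multiply by K⁻¹ and right-multiply by L⁻¹: M = K⁻¹AL⁻¹.
K has determinant -4; K⁻¹ = [[-1, 7/2, 4], [0, 1, 1], [-1/2, 2, 5/2]].
det L = -4, so L⁻¹ = [[-1/4, -1], [0, 1]].
K⁻¹A = [[12, 12], [-8, -13], [8, 9]].
M = (K⁻¹A)L⁻¹ = [[-3, 0], [2, -5], [-2, 1]].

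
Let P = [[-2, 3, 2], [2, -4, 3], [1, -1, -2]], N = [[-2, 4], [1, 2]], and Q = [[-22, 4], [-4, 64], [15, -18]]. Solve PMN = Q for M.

Isolating M: multiply by P⁻¹ from the left and N⁻¹ from the right, so M = P⁻¹QN⁻¹.
det P = 3; the adjugate gives P⁻¹ = [[11/3, 4/3, 17/3], [7/3, 2/3, 10/3], [2/3, 1/3, 2/3]].
det N = -8, so N⁻¹ = [[-1/4, 1/2], [1/8, 1/4]].
P⁻¹Q = [[-1, -2], [-4, -8], [-6, 12]].
M = (P⁻¹Q)N⁻¹ = [[0, -1], [0, -4], [3, 0]].

M = [[0, -1], [0, -4], [3, 0]]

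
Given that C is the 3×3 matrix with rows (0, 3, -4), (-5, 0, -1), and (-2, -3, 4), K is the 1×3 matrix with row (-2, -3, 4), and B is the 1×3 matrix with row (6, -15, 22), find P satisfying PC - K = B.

PC = B + K = [[4, -18, 26]].
Since C sits to the right of P, P = (B + K)C⁻¹.
C has determinant 6; C⁻¹ = [[-1/2, 0, -1/2], [11/3, -4/3, 10/3], [5/2, -1, 5/2]].
P = (B + K)C⁻¹ = [[-3, -2, 3]].

P = [[-3, -2, 3]]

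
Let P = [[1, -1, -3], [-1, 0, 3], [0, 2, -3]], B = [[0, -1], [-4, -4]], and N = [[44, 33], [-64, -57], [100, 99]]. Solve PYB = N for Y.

Y = [[-2, -1], [-4, -5], [-3, 5]]

Isolating Y: multiply by P⁻¹ from the left and B⁻¹ from the right, so Y = P⁻¹NB⁻¹.
P has determinant 3; P⁻¹ = [[-2, -3, -1], [-1, -1, 0], [-2/3, -2/3, -1/3]].
det B = -4, so B⁻¹ = [[1, -1/4], [-1, 0]].
P⁻¹N = [[4, 6], [20, 24], [-20, -17]].
Y = (P⁻¹N)B⁻¹ = [[-2, -1], [-4, -5], [-3, 5]].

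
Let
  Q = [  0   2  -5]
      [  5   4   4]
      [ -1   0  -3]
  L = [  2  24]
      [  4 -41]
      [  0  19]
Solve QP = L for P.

P = [[0, -1], [1, -3], [0, -6]]

Since Q multiplies P on the left, P = Q⁻¹L.
det Q = 2; the adjugate gives Q⁻¹ = [[-6, 3, 14], [11/2, -5/2, -25/2], [2, -1, -5]].
P = Q⁻¹L = [[-6, 3, 14], [11/2, -5/2, -25/2], [2, -1, -5]] · [[2, 24], [4, -41], [0, 19]] = [[0, -1], [1, -3], [0, -6]].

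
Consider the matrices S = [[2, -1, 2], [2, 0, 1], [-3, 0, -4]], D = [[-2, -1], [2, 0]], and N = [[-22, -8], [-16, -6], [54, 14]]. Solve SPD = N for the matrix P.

P = [[2, 1], [0, -3], [2, -4]]

Left-multiply by S⁻¹ and right-multiply by D⁻¹: P = S⁻¹ND⁻¹.
det S = -5; the adjugate gives S⁻¹ = [[0, 4/5, 1/5], [-1, 2/5, -2/5], [0, -3/5, -2/5]].
det D = 2, so D⁻¹ = [[0, 1/2], [-1, -1]].
S⁻¹N = [[-2, -2], [-6, 0], [-12, -2]].
P = (S⁻¹N)D⁻¹ = [[2, 1], [0, -3], [2, -4]].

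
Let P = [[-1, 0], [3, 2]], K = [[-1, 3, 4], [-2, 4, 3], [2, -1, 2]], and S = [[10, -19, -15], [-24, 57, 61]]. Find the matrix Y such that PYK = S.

Isolating Y: multiply by P⁻¹ from the left and K⁻¹ from the right, so Y = P⁻¹SK⁻¹.
P has determinant -2; P⁻¹ = [[-1, 0], [3/2, 1/2]].
K has determinant -5; K⁻¹ = [[-11/5, 2, 7/5], [-2, 2, 1], [6/5, -1, -2/5]].
P⁻¹S = [[-10, 19, 15], [3, 0, 8]].
Y = (P⁻¹S)K⁻¹ = [[2, 3, -1], [3, -2, 1]].

Y = [[2, 3, -1], [3, -2, 1]]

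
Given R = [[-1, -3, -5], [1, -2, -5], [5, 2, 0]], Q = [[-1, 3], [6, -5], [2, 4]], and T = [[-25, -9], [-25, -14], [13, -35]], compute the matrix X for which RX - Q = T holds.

RX = T + Q = [[-26, -6], [-19, -19], [15, -31]].
Since R multiplies X on the left, X = R⁻¹(T + Q).
R has determinant 5; R⁻¹ = [[2, -2, 1], [-5, 5, -2], [12/5, -13/5, 1]].
X = R⁻¹(T + Q) = [[1, -5], [5, -3], [2, 4]].

X = [[1, -5], [5, -3], [2, 4]]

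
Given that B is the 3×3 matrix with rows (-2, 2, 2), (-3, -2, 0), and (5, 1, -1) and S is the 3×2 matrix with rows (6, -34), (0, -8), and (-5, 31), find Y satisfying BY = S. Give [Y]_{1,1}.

B is on the left of Y, so left-multiply by B⁻¹: Y = B⁻¹S.
det B = 4; the adjugate gives B⁻¹ = [[1/2, 1, 1], [-3/4, -2, -3/2], [7/4, 3, 5/2]].
Y = B⁻¹S = [[1/2, 1, 1], [-3/4, -2, -3/2], [7/4, 3, 5/2]] · [[6, -34], [0, -8], [-5, 31]] = [[-2, 6], [3, -5], [-2, -6]].

-2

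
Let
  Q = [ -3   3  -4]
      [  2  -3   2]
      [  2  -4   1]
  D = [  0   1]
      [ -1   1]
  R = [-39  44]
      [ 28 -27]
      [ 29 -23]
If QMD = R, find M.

M = [[-2, -5], [-3, 4], [-2, -3]]

Left-multiply by Q⁻¹ and right-multiply by D⁻¹: M = Q⁻¹RD⁻¹.
det Q = -1; the adjugate gives Q⁻¹ = [[-5, -13, 6], [-2, -5, 2], [2, 6, -3]].
D has determinant 1; D⁻¹ = [[1, -1], [1, 0]].
Q⁻¹R = [[5, -7], [-4, 1], [3, -5]].
M = (Q⁻¹R)D⁻¹ = [[-2, -5], [-3, 4], [-2, -3]].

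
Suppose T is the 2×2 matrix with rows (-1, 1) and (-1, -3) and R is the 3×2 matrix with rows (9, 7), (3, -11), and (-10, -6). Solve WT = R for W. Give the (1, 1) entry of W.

Since T sits to the right of W, W = RT⁻¹.
det T = 4; the adjugate gives T⁻¹ = [[-3/4, -1/4], [1/4, -1/4]].
W = RT⁻¹ = [[9, 7], [3, -11], [-10, -6]] · [[-3/4, -1/4], [1/4, -1/4]] = [[-5, -4], [-5, 2], [6, 4]].

-5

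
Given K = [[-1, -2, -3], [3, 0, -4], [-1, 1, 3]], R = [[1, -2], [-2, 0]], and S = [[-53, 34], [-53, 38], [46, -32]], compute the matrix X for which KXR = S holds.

X = [[-1, -1], [3, -1], [4, -5]]

X = K⁻¹SR⁻¹ (apply K⁻¹ on the left and R⁻¹ on the right).
det K = -3; the adjugate gives K⁻¹ = [[-4/3, -1, -8/3], [5/3, 2, 13/3], [-1, -1, -2]].
R has determinant -4; R⁻¹ = [[0, -1/2], [-1/2, -1/4]].
K⁻¹S = [[1, 2], [5, -6], [14, -8]].
X = (K⁻¹S)R⁻¹ = [[-1, -1], [3, -1], [4, -5]].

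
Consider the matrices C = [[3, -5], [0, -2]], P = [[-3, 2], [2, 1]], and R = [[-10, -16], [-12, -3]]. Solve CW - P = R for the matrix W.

W = [[4, -3], [5, 1]]

CW = R + P = [[-13, -14], [-10, -2]].
Left-multiplying both sides by C⁻¹ gives W = C⁻¹(R + P).
C has determinant -6; C⁻¹ = [[1/3, -5/6], [0, -1/2]].
W = C⁻¹(R + P) = [[4, -3], [5, 1]].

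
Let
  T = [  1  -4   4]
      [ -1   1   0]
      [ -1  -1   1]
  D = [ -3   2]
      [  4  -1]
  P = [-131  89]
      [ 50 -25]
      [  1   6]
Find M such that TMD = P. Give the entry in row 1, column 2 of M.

-3

M = T⁻¹PD⁻¹ (apply T⁻¹ on the left and D⁻¹ on the right).
det T = 5; the adjugate gives T⁻¹ = [[1/5, 0, -4/5], [1/5, 1, -4/5], [2/5, 1, -3/5]].
det D = -5; the adjugate gives D⁻¹ = [[1/5, 2/5], [4/5, 3/5]].
T⁻¹P = [[-27, 13], [23, -12], [-3, 7]].
M = (T⁻¹P)D⁻¹ = [[5, -3], [-5, 2], [5, 3]].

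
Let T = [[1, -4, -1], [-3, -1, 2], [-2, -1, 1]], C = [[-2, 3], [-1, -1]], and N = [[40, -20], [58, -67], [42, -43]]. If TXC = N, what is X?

Isolating X: multiply by T⁻¹ from the left and C⁻¹ from the right, so X = T⁻¹NC⁻¹.
T has determinant 4; T⁻¹ = [[1/4, 5/4, -9/4], [-1/4, -1/4, 1/4], [1/4, 9/4, -13/4]].
det C = 5; the adjugate gives C⁻¹ = [[-1/5, -3/5], [1/5, -2/5]].
T⁻¹N = [[-12, 8], [-14, 11], [4, -16]].
X = (T⁻¹N)C⁻¹ = [[4, 4], [5, 4], [-4, 4]].

X = [[4, 4], [5, 4], [-4, 4]]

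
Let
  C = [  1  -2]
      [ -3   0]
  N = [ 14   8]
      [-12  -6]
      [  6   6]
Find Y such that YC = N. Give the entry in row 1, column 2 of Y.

Since C sits to the right of Y, Y = NC⁻¹.
C has determinant -6; C⁻¹ = [[0, -1/3], [-1/2, -1/6]].
Y = NC⁻¹ = [[14, 8], [-12, -6], [6, 6]] · [[0, -1/3], [-1/2, -1/6]] = [[-4, -6], [3, 5], [-3, -3]].

-6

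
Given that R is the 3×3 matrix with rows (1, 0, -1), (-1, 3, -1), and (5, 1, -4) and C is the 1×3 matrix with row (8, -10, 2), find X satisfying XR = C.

X = [[-6, -4, 2]]

R is on the right of X, so right-multiply by R⁻¹: X = CR⁻¹.
R has determinant 5; R⁻¹ = [[-11/5, -1/5, 3/5], [-9/5, 1/5, 2/5], [-16/5, -1/5, 3/5]].
X = CR⁻¹ = [[8, -10, 2]] · [[-11/5, -1/5, 3/5], [-9/5, 1/5, 2/5], [-16/5, -1/5, 3/5]] = [[-6, -4, 2]].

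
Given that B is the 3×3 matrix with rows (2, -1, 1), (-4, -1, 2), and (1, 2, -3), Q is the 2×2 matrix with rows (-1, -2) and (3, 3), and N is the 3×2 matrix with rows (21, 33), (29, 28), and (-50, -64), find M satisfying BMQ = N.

M = B⁻¹NQ⁻¹ (apply B⁻¹ on the left and Q⁻¹ on the right).
B has determinant 1; B⁻¹ = [[-1, -1, -1], [-10, -7, -8], [-7, -5, -6]].
Q has determinant 3; Q⁻¹ = [[1, 2/3], [-1, -1/3]].
B⁻¹N = [[0, 3], [-13, -14], [8, 13]].
M = (B⁻¹N)Q⁻¹ = [[-3, -1], [1, -4], [-5, 1]].

M = [[-3, -1], [1, -4], [-5, 1]]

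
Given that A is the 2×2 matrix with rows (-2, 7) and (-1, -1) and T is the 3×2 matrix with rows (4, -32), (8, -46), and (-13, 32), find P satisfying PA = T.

P = [[-4, 4], [-6, 4], [5, 3]]

Since A sits to the right of P, P = TA⁻¹.
det A = 9, so A⁻¹ = [[-1/9, -7/9], [1/9, -2/9]].
P = TA⁻¹ = [[4, -32], [8, -46], [-13, 32]] · [[-1/9, -7/9], [1/9, -2/9]] = [[-4, 4], [-6, 4], [5, 3]].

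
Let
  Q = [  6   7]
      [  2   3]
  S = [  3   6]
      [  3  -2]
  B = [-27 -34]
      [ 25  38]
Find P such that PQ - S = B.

PQ = B + S = [[-24, -28], [28, 36]].
Since Q sits to the right of P, P = (B + S)Q⁻¹.
det Q = 4, so Q⁻¹ = [[3/4, -7/4], [-1/2, 3/2]].
P = (B + S)Q⁻¹ = [[-4, 0], [3, 5]].

P = [[-4, 0], [3, 5]]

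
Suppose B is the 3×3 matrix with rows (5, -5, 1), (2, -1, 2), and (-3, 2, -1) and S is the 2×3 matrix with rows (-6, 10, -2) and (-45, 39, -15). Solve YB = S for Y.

Y = [[-4, -2, -6], [-6, -3, 3]]

Since B sits to the right of Y, Y = SB⁻¹.
det B = 6; the adjugate gives B⁻¹ = [[-1/2, -1/2, -3/2], [-2/3, -1/3, -4/3], [1/6, 5/6, 5/6]].
Y = SB⁻¹ = [[-6, 10, -2], [-45, 39, -15]] · [[-1/2, -1/2, -3/2], [-2/3, -1/3, -4/3], [1/6, 5/6, 5/6]] = [[-4, -2, -6], [-6, -3, 3]].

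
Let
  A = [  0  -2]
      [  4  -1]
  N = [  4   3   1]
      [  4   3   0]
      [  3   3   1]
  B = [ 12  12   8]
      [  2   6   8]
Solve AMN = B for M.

M = A⁻¹BN⁻¹ (apply A⁻¹ on the left and N⁻¹ on the right).
A has determinant 8; A⁻¹ = [[-1/8, 1/4], [-1/2, 0]].
N has determinant 3; N⁻¹ = [[1, 0, -1], [-4/3, 1/3, 4/3], [1, -1, 0]].
A⁻¹B = [[-1, 0, 1], [-6, -6, -4]].
M = (A⁻¹B)N⁻¹ = [[0, -1, 1], [-2, 2, -2]].

M = [[0, -1, 1], [-2, 2, -2]]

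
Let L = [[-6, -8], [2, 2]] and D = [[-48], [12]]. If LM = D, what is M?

M = [[0], [6]]

Since L multiplies M on the left, M = L⁻¹D.
det L = 4; the adjugate gives L⁻¹ = [[1/2, 2], [-1/2, -3/2]].
M = L⁻¹D = [[1/2, 2], [-1/2, -3/2]] · [[-48], [12]] = [[0], [6]].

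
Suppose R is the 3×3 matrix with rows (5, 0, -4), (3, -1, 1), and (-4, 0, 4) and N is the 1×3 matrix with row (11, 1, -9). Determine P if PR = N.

Since R sits to the right of P, P = NR⁻¹.
R has determinant -4; R⁻¹ = [[1, 0, 1], [4, -1, 17/4], [1, 0, 5/4]].
P = NR⁻¹ = [[11, 1, -9]] · [[1, 0, 1], [4, -1, 17/4], [1, 0, 5/4]] = [[6, -1, 4]].

P = [[6, -1, 4]]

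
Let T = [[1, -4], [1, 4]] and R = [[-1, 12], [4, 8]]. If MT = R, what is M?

M = [[-2, 1], [1, 3]]

T is on the right of M, so right-multiply by T⁻¹: M = RT⁻¹.
det T = 8; the adjugate gives T⁻¹ = [[1/2, 1/2], [-1/8, 1/8]].
M = RT⁻¹ = [[-1, 12], [4, 8]] · [[1/2, 1/2], [-1/8, 1/8]] = [[-2, 1], [1, 3]].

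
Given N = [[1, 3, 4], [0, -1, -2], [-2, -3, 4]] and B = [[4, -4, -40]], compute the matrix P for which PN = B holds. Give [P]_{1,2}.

Since N sits to the right of P, P = BN⁻¹.
N has determinant -6; N⁻¹ = [[5/3, 4, 1/3], [-2/3, -2, -1/3], [1/3, 1/2, 1/6]].
P = BN⁻¹ = [[4, -4, -40]] · [[5/3, 4, 1/3], [-2/3, -2, -1/3], [1/3, 1/2, 1/6]] = [[-4, 4, -4]].

4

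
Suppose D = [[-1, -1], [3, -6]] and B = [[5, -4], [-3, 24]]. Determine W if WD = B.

W = [[-2, 1], [-6, -3]]

Since D sits to the right of W, W = BD⁻¹.
det D = 9, so D⁻¹ = [[-2/3, 1/9], [-1/3, -1/9]].
W = BD⁻¹ = [[5, -4], [-3, 24]] · [[-2/3, 1/9], [-1/3, -1/9]] = [[-2, 1], [-6, -3]].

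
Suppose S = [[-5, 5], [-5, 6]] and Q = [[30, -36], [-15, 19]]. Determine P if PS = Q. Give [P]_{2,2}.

4

S is on the right of P, so right-multiply by S⁻¹: P = QS⁻¹.
det S = -5, so S⁻¹ = [[-6/5, 1], [-1, 1]].
P = QS⁻¹ = [[30, -36], [-15, 19]] · [[-6/5, 1], [-1, 1]] = [[0, -6], [-1, 4]].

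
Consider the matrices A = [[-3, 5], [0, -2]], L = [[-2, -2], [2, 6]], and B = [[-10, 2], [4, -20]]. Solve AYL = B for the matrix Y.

Isolating Y: multiply by A⁻¹ from the left and L⁻¹ from the right, so Y = A⁻¹BL⁻¹.
A has determinant 6; A⁻¹ = [[-1/3, -5/6], [0, -1/2]].
L has determinant -8; L⁻¹ = [[-3/4, -1/4], [1/4, 1/4]].
A⁻¹B = [[0, 16], [-2, 10]].
Y = (A⁻¹B)L⁻¹ = [[4, 4], [4, 3]].

Y = [[4, 4], [4, 3]]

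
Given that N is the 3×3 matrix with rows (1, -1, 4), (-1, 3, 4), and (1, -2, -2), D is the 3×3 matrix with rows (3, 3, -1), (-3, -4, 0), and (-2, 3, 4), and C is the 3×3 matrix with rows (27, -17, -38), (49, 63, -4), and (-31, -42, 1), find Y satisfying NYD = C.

Isolating Y: multiply by N⁻¹ from the left and D⁻¹ from the right, so Y = N⁻¹CD⁻¹.
det N = -4; the adjugate gives N⁻¹ = [[-1/2, 5/2, 4], [-1/2, 3/2, 2], [1/4, -1/4, -1/2]].
D has determinant 5; D⁻¹ = [[-16/5, -3, -4/5], [12/5, 2, 3/5], [-17/5, -3, -3/5]].
N⁻¹C = [[-15, -2, 13], [-2, 19, 15], [10, 1, -9]].
Y = (N⁻¹C)D⁻¹ = [[-1, 2, 3], [1, -1, 4], [1, -1, -2]].

Y = [[-1, 2, 3], [1, -1, 4], [1, -1, -2]]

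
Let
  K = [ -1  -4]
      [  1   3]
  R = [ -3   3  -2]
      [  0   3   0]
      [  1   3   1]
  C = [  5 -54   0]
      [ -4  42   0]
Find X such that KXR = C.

X = K⁻¹CR⁻¹ (apply K⁻¹ on the left and R⁻¹ on the right).
K has determinant 1; K⁻¹ = [[3, 4], [-1, -1]].
det R = -3, so R⁻¹ = [[-1, 3, -2], [0, 1/3, 0], [1, -4, 3]].
K⁻¹C = [[-1, 6, 0], [-1, 12, 0]].
X = (K⁻¹C)R⁻¹ = [[1, -1, 2], [1, 1, 2]].

X = [[1, -1, 2], [1, 1, 2]]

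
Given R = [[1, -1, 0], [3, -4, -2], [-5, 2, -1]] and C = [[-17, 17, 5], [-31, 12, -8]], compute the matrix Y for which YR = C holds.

Right-multiplying both sides by R⁻¹ gives Y = CR⁻¹.
det R = -5; the adjugate gives R⁻¹ = [[-8/5, 1/5, -2/5], [-13/5, 1/5, -2/5], [14/5, -3/5, 1/5]].
Y = CR⁻¹ = [[-17, 17, 5], [-31, 12, -8]] · [[-8/5, 1/5, -2/5], [-13/5, 1/5, -2/5], [14/5, -3/5, 1/5]] = [[-3, -3, 1], [-4, 1, 6]].

Y = [[-3, -3, 1], [-4, 1, 6]]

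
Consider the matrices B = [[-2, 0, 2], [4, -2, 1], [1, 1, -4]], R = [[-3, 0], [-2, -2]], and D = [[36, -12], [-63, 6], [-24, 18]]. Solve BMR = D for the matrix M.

M = [[5, 0], [-3, 3], [-3, 3]]

Isolating M: multiply by B⁻¹ from the left and R⁻¹ from the right, so M = B⁻¹DR⁻¹.
det B = -2, so B⁻¹ = [[-7/2, -1, -2], [-17/2, -3, -5], [-3, -1, -2]].
R has determinant 6; R⁻¹ = [[-1/3, 0], [1/3, -1/2]].
B⁻¹D = [[-15, 0], [3, -6], [3, -6]].
M = (B⁻¹D)R⁻¹ = [[5, 0], [-3, 3], [-3, 3]].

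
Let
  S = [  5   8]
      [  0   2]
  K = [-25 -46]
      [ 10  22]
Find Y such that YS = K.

Y = [[-5, -3], [2, 3]]

S is on the right of Y, so right-multiply by S⁻¹: Y = KS⁻¹.
det S = 10, so S⁻¹ = [[1/5, -4/5], [0, 1/2]].
Y = KS⁻¹ = [[-25, -46], [10, 22]] · [[1/5, -4/5], [0, 1/2]] = [[-5, -3], [2, 3]].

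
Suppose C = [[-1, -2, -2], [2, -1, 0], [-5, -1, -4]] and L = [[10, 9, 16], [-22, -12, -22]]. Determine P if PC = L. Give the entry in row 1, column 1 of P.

C is on the right of P, so right-multiply by C⁻¹: P = LC⁻¹.
det C = -6, so C⁻¹ = [[-2/3, 1, 1/3], [-4/3, 1, 2/3], [7/6, -3/2, -5/6]].
P = LC⁻¹ = [[10, 9, 16], [-22, -12, -22]] · [[-2/3, 1, 1/3], [-4/3, 1, 2/3], [7/6, -3/2, -5/6]] = [[0, -5, -4], [5, -1, 3]].

0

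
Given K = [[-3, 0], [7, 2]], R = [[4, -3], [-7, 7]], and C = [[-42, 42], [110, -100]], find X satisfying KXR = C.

X = [[0, -2], [5, 2]]

Isolating X: multiply by K⁻¹ from the left and R⁻¹ from the right, so X = K⁻¹CR⁻¹.
K has determinant -6; K⁻¹ = [[-1/3, 0], [7/6, 1/2]].
det R = 7; the adjugate gives R⁻¹ = [[1, 3/7], [1, 4/7]].
K⁻¹C = [[14, -14], [6, -1]].
X = (K⁻¹C)R⁻¹ = [[0, -2], [5, 2]].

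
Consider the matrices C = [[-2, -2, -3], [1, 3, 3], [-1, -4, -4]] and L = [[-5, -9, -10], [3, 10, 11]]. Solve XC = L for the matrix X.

Right-multiplying both sides by C⁻¹ gives X = LC⁻¹.
C has determinant 1; C⁻¹ = [[0, 4, 3], [1, 5, 3], [-1, -6, -4]].
X = LC⁻¹ = [[-5, -9, -10], [3, 10, 11]] · [[0, 4, 3], [1, 5, 3], [-1, -6, -4]] = [[1, -5, -2], [-1, -4, -5]].

X = [[1, -5, -2], [-1, -4, -5]]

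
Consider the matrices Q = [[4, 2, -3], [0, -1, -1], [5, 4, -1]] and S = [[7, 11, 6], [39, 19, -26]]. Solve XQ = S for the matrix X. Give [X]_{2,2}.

Q is on the right of X, so right-multiply by Q⁻¹: X = SQ⁻¹.
Q has determinant -5; Q⁻¹ = [[-1, 2, 1], [1, -11/5, -4/5], [-1, 6/5, 4/5]].
X = SQ⁻¹ = [[7, 11, 6], [39, 19, -26]] · [[-1, 2, 1], [1, -11/5, -4/5], [-1, 6/5, 4/5]] = [[-2, -3, 3], [6, 5, 3]].

5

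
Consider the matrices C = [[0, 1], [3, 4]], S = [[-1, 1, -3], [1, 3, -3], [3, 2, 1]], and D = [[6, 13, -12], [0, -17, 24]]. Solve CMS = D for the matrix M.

M = [[-5, -4, -3], [4, 1, 3]]

M = C⁻¹DS⁻¹ (apply C⁻¹ on the left and S⁻¹ on the right).
det C = -3; the adjugate gives C⁻¹ = [[-4/3, 1/3], [1, 0]].
S has determinant 2; S⁻¹ = [[9/2, -7/2, 3], [-5, 4, -3], [-7/2, 5/2, -2]].
C⁻¹D = [[-8, -23, 24], [6, 13, -12]].
M = (C⁻¹D)S⁻¹ = [[-5, -4, -3], [4, 1, 3]].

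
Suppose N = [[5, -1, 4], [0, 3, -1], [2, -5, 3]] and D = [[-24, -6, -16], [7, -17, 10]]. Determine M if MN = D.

N is on the right of M, so right-multiply by N⁻¹: M = DN⁻¹.
det N = -2, so N⁻¹ = [[-2, 17/2, 11/2], [1, -7/2, -5/2], [3, -23/2, -15/2]].
M = DN⁻¹ = [[-24, -6, -16], [7, -17, 10]] · [[-2, 17/2, 11/2], [1, -7/2, -5/2], [3, -23/2, -15/2]] = [[-6, 1, 3], [-1, 4, 6]].

M = [[-6, 1, 3], [-1, 4, 6]]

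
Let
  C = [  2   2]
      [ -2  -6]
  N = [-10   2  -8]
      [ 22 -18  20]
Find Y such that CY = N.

Y = [[-2, -3, -1], [-3, 4, -3]]

Since C multiplies Y on the left, Y = C⁻¹N.
det C = -8; the adjugate gives C⁻¹ = [[3/4, 1/4], [-1/4, -1/4]].
Y = C⁻¹N = [[3/4, 1/4], [-1/4, -1/4]] · [[-10, 2, -8], [22, -18, 20]] = [[-2, -3, -1], [-3, 4, -3]].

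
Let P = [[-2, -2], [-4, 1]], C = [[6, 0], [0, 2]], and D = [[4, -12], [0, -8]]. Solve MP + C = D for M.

M = [[5, -2], [4, -2]]

MP = D − C = [[-2, -12], [0, -10]].
Right-multiplying both sides by P⁻¹ gives M = (D − C)P⁻¹.
P has determinant -10; P⁻¹ = [[-1/10, -1/5], [-2/5, 1/5]].
M = (D − C)P⁻¹ = [[5, -2], [4, -2]].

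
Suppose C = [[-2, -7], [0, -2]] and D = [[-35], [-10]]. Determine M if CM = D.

C is on the left of M, so left-multiply by C⁻¹: M = C⁻¹D.
det C = 4; the adjugate gives C⁻¹ = [[-1/2, 7/4], [0, -1/2]].
M = C⁻¹D = [[-1/2, 7/4], [0, -1/2]] · [[-35], [-10]] = [[0], [5]].

M = [[0], [5]]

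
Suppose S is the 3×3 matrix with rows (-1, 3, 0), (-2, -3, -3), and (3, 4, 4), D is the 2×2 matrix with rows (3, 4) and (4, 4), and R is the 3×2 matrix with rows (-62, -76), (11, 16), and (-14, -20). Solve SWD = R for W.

W = [[2, -1], [-4, -2], [1, 3]]

W = S⁻¹RD⁻¹ (apply S⁻¹ on the left and D⁻¹ on the right).
det S = -3, so S⁻¹ = [[0, 4, 3], [1/3, 4/3, 1], [-1/3, -13/3, -3]].
D has determinant -4; D⁻¹ = [[-1, 1], [1, -3/4]].
S⁻¹R = [[2, 4], [-20, -24], [15, 16]].
W = (S⁻¹R)D⁻¹ = [[2, -1], [-4, -2], [1, 3]].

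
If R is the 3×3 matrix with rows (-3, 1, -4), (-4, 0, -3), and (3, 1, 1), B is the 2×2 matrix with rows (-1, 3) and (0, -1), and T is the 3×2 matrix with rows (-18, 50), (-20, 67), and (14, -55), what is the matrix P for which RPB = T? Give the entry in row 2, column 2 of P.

4

Isolating P: multiply by R⁻¹ from the left and B⁻¹ from the right, so P = R⁻¹TB⁻¹.
det R = 2; the adjugate gives R⁻¹ = [[3/2, -5/2, -3/2], [-5/2, 9/2, 7/2], [-2, 3, 2]].
B has determinant 1; B⁻¹ = [[-1, -3], [0, -1]].
R⁻¹T = [[2, -10], [4, -16], [4, -9]].
P = (R⁻¹T)B⁻¹ = [[-2, 4], [-4, 4], [-4, -3]].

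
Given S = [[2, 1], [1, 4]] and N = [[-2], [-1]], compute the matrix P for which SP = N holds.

P = [[-1], [0]]

Since S multiplies P on the left, P = S⁻¹N.
S has determinant 7; S⁻¹ = [[4/7, -1/7], [-1/7, 2/7]].
P = S⁻¹N = [[4/7, -1/7], [-1/7, 2/7]] · [[-2], [-1]] = [[-1], [0]].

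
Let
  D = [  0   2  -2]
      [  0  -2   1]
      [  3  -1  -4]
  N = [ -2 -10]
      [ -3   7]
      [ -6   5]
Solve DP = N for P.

Since D multiplies P on the left, P = D⁻¹N.
det D = -6; the adjugate gives D⁻¹ = [[-3/2, -5/3, 1/3], [-1/2, -1, 0], [-1, -1, 0]].
P = D⁻¹N = [[-3/2, -5/3, 1/3], [-1/2, -1, 0], [-1, -1, 0]] · [[-2, -10], [-3, 7], [-6, 5]] = [[6, 5], [4, -2], [5, 3]].

P = [[6, 5], [4, -2], [5, 3]]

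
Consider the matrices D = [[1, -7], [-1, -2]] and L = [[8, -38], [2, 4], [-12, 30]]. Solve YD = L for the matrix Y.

D is on the right of Y, so right-multiply by D⁻¹: Y = LD⁻¹.
D has determinant -9; D⁻¹ = [[2/9, -7/9], [-1/9, -1/9]].
Y = LD⁻¹ = [[8, -38], [2, 4], [-12, 30]] · [[2/9, -7/9], [-1/9, -1/9]] = [[6, -2], [0, -2], [-6, 6]].

Y = [[6, -2], [0, -2], [-6, 6]]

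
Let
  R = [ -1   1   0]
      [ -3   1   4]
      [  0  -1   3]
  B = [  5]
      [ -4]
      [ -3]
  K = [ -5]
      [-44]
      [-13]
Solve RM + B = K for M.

M = [[5], [-5], [-5]]

RM = K − B = [[-10], [-40], [-10]].
R is on the left of M, so left-multiply by R⁻¹: M = R⁻¹(K − B).
det R = 2; the adjugate gives R⁻¹ = [[7/2, -3/2, 2], [9/2, -3/2, 2], [3/2, -1/2, 1]].
M = R⁻¹(K − B) = [[5], [-5], [-5]].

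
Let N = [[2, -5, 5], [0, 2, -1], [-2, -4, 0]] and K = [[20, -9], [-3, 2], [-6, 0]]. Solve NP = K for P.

N is on the left of P, so left-multiply by N⁻¹: P = N⁻¹K.
N has determinant 2; N⁻¹ = [[-2, -10, -5/2], [1, 5, 1], [2, 9, 2]].
P = N⁻¹K = [[-2, -10, -5/2], [1, 5, 1], [2, 9, 2]] · [[20, -9], [-3, 2], [-6, 0]] = [[5, -2], [-1, 1], [1, 0]].

P = [[5, -2], [-1, 1], [1, 0]]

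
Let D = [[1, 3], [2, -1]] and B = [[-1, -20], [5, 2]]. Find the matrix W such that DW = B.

W = [[2, -2], [-1, -6]]

Since D multiplies W on the left, W = D⁻¹B.
D has determinant -7; D⁻¹ = [[1/7, 3/7], [2/7, -1/7]].
W = D⁻¹B = [[1/7, 3/7], [2/7, -1/7]] · [[-1, -20], [5, 2]] = [[2, -2], [-1, -6]].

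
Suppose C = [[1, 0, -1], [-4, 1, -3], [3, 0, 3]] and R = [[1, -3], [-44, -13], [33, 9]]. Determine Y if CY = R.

Since C multiplies Y on the left, Y = C⁻¹R.
C has determinant 6; C⁻¹ = [[1/2, 0, 1/6], [1/2, 1, 7/6], [-1/2, 0, 1/6]].
Y = C⁻¹R = [[1/2, 0, 1/6], [1/2, 1, 7/6], [-1/2, 0, 1/6]] · [[1, -3], [-44, -13], [33, 9]] = [[6, 0], [-5, -4], [5, 3]].

Y = [[6, 0], [-5, -4], [5, 3]]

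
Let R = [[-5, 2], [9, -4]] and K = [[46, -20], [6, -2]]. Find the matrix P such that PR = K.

P = [[-2, 4], [-3, -1]]

R is on the right of P, so right-multiply by R⁻¹: P = KR⁻¹.
R has determinant 2; R⁻¹ = [[-2, -1], [-9/2, -5/2]].
P = KR⁻¹ = [[46, -20], [6, -2]] · [[-2, -1], [-9/2, -5/2]] = [[-2, 4], [-3, -1]].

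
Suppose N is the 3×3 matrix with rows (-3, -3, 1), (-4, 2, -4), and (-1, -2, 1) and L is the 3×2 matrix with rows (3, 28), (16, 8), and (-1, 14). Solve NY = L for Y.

Since N multiplies Y on the left, Y = N⁻¹L.
det N = 4, so N⁻¹ = [[-3/2, 1/4, 5/2], [2, -1/2, -4], [5/2, -3/4, -9/2]].
Y = N⁻¹L = [[-3/2, 1/4, 5/2], [2, -1/2, -4], [5/2, -3/4, -9/2]] · [[3, 28], [16, 8], [-1, 14]] = [[-3, -5], [2, -4], [0, 1]].

Y = [[-3, -5], [2, -4], [0, 1]]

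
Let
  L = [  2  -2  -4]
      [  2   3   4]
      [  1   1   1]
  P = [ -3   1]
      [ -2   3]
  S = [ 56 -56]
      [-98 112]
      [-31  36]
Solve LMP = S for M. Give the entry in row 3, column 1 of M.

1

Isolating M: multiply by L⁻¹ from the left and P⁻¹ from the right, so M = L⁻¹SP⁻¹.
det L = -2, so L⁻¹ = [[1/2, 1, -2], [-1, -3, 8], [1/2, 2, -5]].
det P = -7, so P⁻¹ = [[-3/7, 1/7], [-2/7, 3/7]].
L⁻¹S = [[-8, 12], [-10, 8], [-13, 16]].
M = (L⁻¹S)P⁻¹ = [[0, 4], [2, 2], [1, 5]].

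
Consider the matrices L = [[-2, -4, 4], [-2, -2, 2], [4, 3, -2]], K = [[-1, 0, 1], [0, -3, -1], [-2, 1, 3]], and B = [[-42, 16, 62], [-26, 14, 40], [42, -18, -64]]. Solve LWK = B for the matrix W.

Left-multiply by L⁻¹ and right-multiply by K⁻¹: W = L⁻¹BK⁻¹.
det L = -4; the adjugate gives L⁻¹ = [[1/2, -1, 0], [-1, 3, 1], [-1/2, 5/2, 1]].
det K = 2, so K⁻¹ = [[-4, 1/2, 3/2], [1, -1/2, -1/2], [-3, 1/2, 3/2]].
L⁻¹B = [[5, -6, -9], [6, 8, -6], [-2, 9, 5]].
W = (L⁻¹B)K⁻¹ = [[1, 1, -3], [2, -4, -4], [2, -3, 0]].

W = [[1, 1, -3], [2, -4, -4], [2, -3, 0]]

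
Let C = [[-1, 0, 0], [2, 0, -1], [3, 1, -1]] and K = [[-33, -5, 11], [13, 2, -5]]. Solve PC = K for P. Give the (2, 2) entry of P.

C is on the right of P, so right-multiply by C⁻¹: P = KC⁻¹.
C has determinant -1; C⁻¹ = [[-1, 0, 0], [1, -1, 1], [-2, -1, 0]].
P = KC⁻¹ = [[-33, -5, 11], [13, 2, -5]] · [[-1, 0, 0], [1, -1, 1], [-2, -1, 0]] = [[6, -6, -5], [-1, 3, 2]].

3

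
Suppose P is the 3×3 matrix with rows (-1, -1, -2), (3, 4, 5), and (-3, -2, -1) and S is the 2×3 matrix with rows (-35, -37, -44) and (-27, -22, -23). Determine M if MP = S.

Right-multiplying both sides by P⁻¹ gives M = SP⁻¹.
det P = -6; the adjugate gives P⁻¹ = [[-1, -1/2, -1/2], [2, 5/6, 1/6], [-1, -1/6, 1/6]].
M = SP⁻¹ = [[-35, -37, -44], [-27, -22, -23]] · [[-1, -1/2, -1/2], [2, 5/6, 1/6], [-1, -1/6, 1/6]] = [[5, -6, 4], [6, -1, 6]].

M = [[5, -6, 4], [6, -1, 6]]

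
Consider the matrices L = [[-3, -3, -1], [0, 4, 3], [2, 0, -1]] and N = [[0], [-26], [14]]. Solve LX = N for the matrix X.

X = [[4], [-2], [-6]]

L is on the left of X, so left-multiply by L⁻¹: X = L⁻¹N.
det L = 2, so L⁻¹ = [[-2, -3/2, -5/2], [3, 5/2, 9/2], [-4, -3, -6]].
X = L⁻¹N = [[-2, -3/2, -5/2], [3, 5/2, 9/2], [-4, -3, -6]] · [[0], [-26], [14]] = [[4], [-2], [-6]].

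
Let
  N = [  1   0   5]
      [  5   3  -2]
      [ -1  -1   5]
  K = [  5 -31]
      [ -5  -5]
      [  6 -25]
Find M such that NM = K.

N is on the left of M, so left-multiply by N⁻¹: M = N⁻¹K.
det N = 3, so N⁻¹ = [[13/3, -5/3, -5], [-23/3, 10/3, 9], [-2/3, 1/3, 1]].
M = N⁻¹K = [[13/3, -5/3, -5], [-23/3, 10/3, 9], [-2/3, 1/3, 1]] · [[5, -31], [-5, -5], [6, -25]] = [[0, -1], [-1, -4], [1, -6]].

M = [[0, -1], [-1, -4], [1, -6]]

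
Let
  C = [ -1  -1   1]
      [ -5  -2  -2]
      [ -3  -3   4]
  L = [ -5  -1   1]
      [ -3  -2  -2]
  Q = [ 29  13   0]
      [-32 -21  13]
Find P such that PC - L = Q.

PC = Q + L = [[24, 12, 1], [-35, -23, 11]].
C is on the right of P, so right-multiply by C⁻¹: P = (Q + L)C⁻¹.
det C = -3, so C⁻¹ = [[14/3, -1/3, -4/3], [-26/3, 1/3, 7/3], [-3, 0, 1]].
P = (Q + L)C⁻¹ = [[5, -4, -3], [3, 4, 4]].

P = [[5, -4, -3], [3, 4, 4]]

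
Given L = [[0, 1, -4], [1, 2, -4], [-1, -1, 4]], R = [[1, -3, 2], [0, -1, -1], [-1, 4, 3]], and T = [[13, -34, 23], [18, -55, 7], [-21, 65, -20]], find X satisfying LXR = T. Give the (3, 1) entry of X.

Isolating X: multiply by L⁻¹ from the left and R⁻¹ from the right, so X = L⁻¹TR⁻¹.
det L = -4, so L⁻¹ = [[-1, 0, -1], [0, 1, 1], [-1/4, 1/4, 1/4]].
det R = -4; the adjugate gives R⁻¹ = [[-1/4, -17/4, -5/4], [-1/4, -5/4, -1/4], [1/4, 1/4, 1/4]].
L⁻¹T = [[8, -31, -3], [-3, 10, -13], [-4, 11, -9]].
X = (L⁻¹T)R⁻¹ = [[5, 4, -3], [-5, -3, -2], [-4, 1, 0]].

-4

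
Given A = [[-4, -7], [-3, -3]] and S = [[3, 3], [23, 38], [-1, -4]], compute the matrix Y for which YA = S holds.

Right-multiplying both sides by A⁻¹ gives Y = SA⁻¹.
det A = -9; the adjugate gives A⁻¹ = [[1/3, -7/9], [-1/3, 4/9]].
Y = SA⁻¹ = [[3, 3], [23, 38], [-1, -4]] · [[1/3, -7/9], [-1/3, 4/9]] = [[0, -1], [-5, -1], [1, -1]].

Y = [[0, -1], [-5, -1], [1, -1]]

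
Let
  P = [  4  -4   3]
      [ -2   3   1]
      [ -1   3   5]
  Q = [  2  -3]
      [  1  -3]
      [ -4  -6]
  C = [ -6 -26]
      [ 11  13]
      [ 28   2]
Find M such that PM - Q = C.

PM = C + Q = [[-4, -29], [12, 10], [24, -4]].
Left-multiplying both sides by P⁻¹ gives M = P⁻¹(C + Q).
det P = 3; the adjugate gives P⁻¹ = [[4, 29/3, -13/3], [3, 23/3, -10/3], [-1, -8/3, 4/3]].
M = P⁻¹(C + Q) = [[-4, -2], [0, 3], [4, -3]].

M = [[-4, -2], [0, 3], [4, -3]]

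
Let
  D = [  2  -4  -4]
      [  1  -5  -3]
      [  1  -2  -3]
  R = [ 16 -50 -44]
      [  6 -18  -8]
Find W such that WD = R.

W = [[2, 6, 6], [5, 2, -6]]

D is on the right of W, so right-multiply by D⁻¹: W = RD⁻¹.
det D = 6, so D⁻¹ = [[3/2, -2/3, -4/3], [0, -1/3, 1/3], [1/2, 0, -1]].
W = RD⁻¹ = [[16, -50, -44], [6, -18, -8]] · [[3/2, -2/3, -4/3], [0, -1/3, 1/3], [1/2, 0, -1]] = [[2, 6, 6], [5, 2, -6]].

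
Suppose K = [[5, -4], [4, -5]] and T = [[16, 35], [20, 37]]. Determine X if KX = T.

Since K multiplies X on the left, X = K⁻¹T.
K has determinant -9; K⁻¹ = [[5/9, -4/9], [4/9, -5/9]].
X = K⁻¹T = [[5/9, -4/9], [4/9, -5/9]] · [[16, 35], [20, 37]] = [[0, 3], [-4, -5]].

X = [[0, 3], [-4, -5]]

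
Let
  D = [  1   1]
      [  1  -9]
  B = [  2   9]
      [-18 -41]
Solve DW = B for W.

D is on the left of W, so left-multiply by D⁻¹: W = D⁻¹B.
D has determinant -10; D⁻¹ = [[9/10, 1/10], [1/10, -1/10]].
W = D⁻¹B = [[9/10, 1/10], [1/10, -1/10]] · [[2, 9], [-18, -41]] = [[0, 4], [2, 5]].

W = [[0, 4], [2, 5]]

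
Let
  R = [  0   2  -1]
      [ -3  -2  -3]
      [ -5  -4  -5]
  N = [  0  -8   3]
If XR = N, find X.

Right-multiplying both sides by R⁻¹ gives X = NR⁻¹.
det R = -2; the adjugate gives R⁻¹ = [[1, -7, 4], [0, 5/2, -3/2], [-1, 5, -3]].
X = NR⁻¹ = [[0, -8, 3]] · [[1, -7, 4], [0, 5/2, -3/2], [-1, 5, -3]] = [[-3, -5, 3]].

X = [[-3, -5, 3]]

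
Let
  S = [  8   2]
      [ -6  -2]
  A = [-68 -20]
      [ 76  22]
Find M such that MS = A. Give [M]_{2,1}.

Right-multiplying both sides by S⁻¹ gives M = AS⁻¹.
det S = -4; the adjugate gives S⁻¹ = [[1/2, 1/2], [-3/2, -2]].
M = AS⁻¹ = [[-68, -20], [76, 22]] · [[1/2, 1/2], [-3/2, -2]] = [[-4, 6], [5, -6]].

5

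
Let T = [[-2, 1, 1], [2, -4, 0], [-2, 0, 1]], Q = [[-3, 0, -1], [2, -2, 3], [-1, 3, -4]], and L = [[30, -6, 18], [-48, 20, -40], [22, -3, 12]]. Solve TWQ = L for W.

Isolating W: multiply by T⁻¹ from the left and Q⁻¹ from the right, so W = T⁻¹LQ⁻¹.
det T = -2; the adjugate gives T⁻¹ = [[2, 1/2, -2], [1, 0, -1], [4, 1, -3]].
det Q = -1; the adjugate gives Q⁻¹ = [[1, 3, 2], [-5, -11, -7], [-4, -9, -6]].
T⁻¹L = [[-8, 4, -8], [8, -3, 6], [6, 5, -4]].
W = (T⁻¹L)Q⁻¹ = [[4, 4, 4], [-1, 3, 1], [-3, -1, 1]].

W = [[4, 4, 4], [-1, 3, 1], [-3, -1, 1]]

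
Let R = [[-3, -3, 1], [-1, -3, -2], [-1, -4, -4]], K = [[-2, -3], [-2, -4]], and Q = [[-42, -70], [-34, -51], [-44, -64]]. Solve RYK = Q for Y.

Isolating Y: multiply by R⁻¹ from the left and K⁻¹ from the right, so Y = R⁻¹QK⁻¹.
det R = -5; the adjugate gives R⁻¹ = [[-4/5, 16/5, -9/5], [2/5, -13/5, 7/5], [-1/5, 9/5, -6/5]].
K has determinant 2; K⁻¹ = [[-2, 3/2], [1, -1]].
R⁻¹Q = [[4, 8], [10, 15], [0, -1]].
Y = (R⁻¹Q)K⁻¹ = [[0, -2], [-5, 0], [-1, 1]].

Y = [[0, -2], [-5, 0], [-1, 1]]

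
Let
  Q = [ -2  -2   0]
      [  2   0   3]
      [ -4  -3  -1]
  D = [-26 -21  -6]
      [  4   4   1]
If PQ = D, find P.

Since Q sits to the right of P, P = DQ⁻¹.
Q has determinant 2; Q⁻¹ = [[9/2, -1, -3], [-5, 1, 3], [-3, 1, 2]].
P = DQ⁻¹ = [[-26, -21, -6], [4, 4, 1]] · [[9/2, -1, -3], [-5, 1, 3], [-3, 1, 2]] = [[6, -1, 3], [-5, 1, 2]].

P = [[6, -1, 3], [-5, 1, 2]]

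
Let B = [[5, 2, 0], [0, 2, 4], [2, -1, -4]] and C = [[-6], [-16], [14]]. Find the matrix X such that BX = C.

X = [[-2], [2], [-5]]

Left-multiplying both sides by B⁻¹ gives X = B⁻¹C.
B has determinant -4; B⁻¹ = [[1, -2, -2], [-2, 5, 5], [1, -9/4, -5/2]].
X = B⁻¹C = [[1, -2, -2], [-2, 5, 5], [1, -9/4, -5/2]] · [[-6], [-16], [14]] = [[-2], [2], [-5]].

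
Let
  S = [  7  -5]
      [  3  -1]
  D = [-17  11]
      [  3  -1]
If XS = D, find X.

Right-multiplying both sides by S⁻¹ gives X = DS⁻¹.
S has determinant 8; S⁻¹ = [[-1/8, 5/8], [-3/8, 7/8]].
X = DS⁻¹ = [[-17, 11], [3, -1]] · [[-1/8, 5/8], [-3/8, 7/8]] = [[-2, -1], [0, 1]].

X = [[-2, -1], [0, 1]]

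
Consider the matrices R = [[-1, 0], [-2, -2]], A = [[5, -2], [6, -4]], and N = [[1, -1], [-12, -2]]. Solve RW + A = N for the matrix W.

RW = N − A = [[-4, 1], [-18, 2]].
Left-multiplying both sides by R⁻¹ gives W = R⁻¹(N − A).
det R = 2; the adjugate gives R⁻¹ = [[-1, 0], [1, -1/2]].
W = R⁻¹(N − A) = [[4, -1], [5, 0]].

W = [[4, -1], [5, 0]]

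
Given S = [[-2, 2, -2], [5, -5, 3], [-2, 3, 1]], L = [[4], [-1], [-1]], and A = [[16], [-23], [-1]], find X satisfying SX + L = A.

SX = A − L = [[12], [-22], [0]].
Since S multiplies X on the left, X = S⁻¹(A − L).
det S = -4; the adjugate gives S⁻¹ = [[7/2, 2, 1], [11/4, 3/2, 1], [-5/4, -1/2, 0]].
X = S⁻¹(A − L) = [[-2], [0], [-4]].

X = [[-2], [0], [-4]]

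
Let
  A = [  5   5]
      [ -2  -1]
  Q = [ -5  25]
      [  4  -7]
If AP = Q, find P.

P = [[-3, 2], [2, 3]]

Since A multiplies P on the left, P = A⁻¹Q.
det A = 5; the adjugate gives A⁻¹ = [[-1/5, -1], [2/5, 1]].
P = A⁻¹Q = [[-1/5, -1], [2/5, 1]] · [[-5, 25], [4, -7]] = [[-3, 2], [2, 3]].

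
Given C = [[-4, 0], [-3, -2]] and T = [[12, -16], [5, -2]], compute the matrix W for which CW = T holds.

Since C multiplies W on the left, W = C⁻¹T.
det C = 8, so C⁻¹ = [[-1/4, 0], [3/8, -1/2]].
W = C⁻¹T = [[-1/4, 0], [3/8, -1/2]] · [[12, -16], [5, -2]] = [[-3, 4], [2, -5]].

W = [[-3, 4], [2, -5]]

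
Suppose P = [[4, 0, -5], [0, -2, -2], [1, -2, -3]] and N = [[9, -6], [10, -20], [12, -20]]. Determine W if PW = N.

W = [[1, 6], [-4, 4], [-1, 6]]

Since P multiplies W on the left, W = P⁻¹N.
P has determinant -2; P⁻¹ = [[-1, -5, 5], [1, 7/2, -4], [-1, -4, 4]].
W = P⁻¹N = [[-1, -5, 5], [1, 7/2, -4], [-1, -4, 4]] · [[9, -6], [10, -20], [12, -20]] = [[1, 6], [-4, 4], [-1, 6]].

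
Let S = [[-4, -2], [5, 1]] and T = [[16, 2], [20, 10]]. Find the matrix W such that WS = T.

Since S sits to the right of W, W = TS⁻¹.
S has determinant 6; S⁻¹ = [[1/6, 1/3], [-5/6, -2/3]].
W = TS⁻¹ = [[16, 2], [20, 10]] · [[1/6, 1/3], [-5/6, -2/3]] = [[1, 4], [-5, 0]].

W = [[1, 4], [-5, 0]]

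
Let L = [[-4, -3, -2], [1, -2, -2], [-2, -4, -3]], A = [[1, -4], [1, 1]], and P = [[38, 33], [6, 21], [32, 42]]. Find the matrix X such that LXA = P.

X = [[-1, -5], [1, -3], [0, -4]]

Left-multiply by L⁻¹ and right-multiply by A⁻¹: X = L⁻¹PA⁻¹.
det L = 3, so L⁻¹ = [[-2/3, -1/3, 2/3], [7/3, 8/3, -10/3], [-8/3, -10/3, 11/3]].
det A = 5; the adjugate gives A⁻¹ = [[1/5, 4/5], [-1/5, 1/5]].
L⁻¹P = [[-6, -1], [-2, -7], [-4, -4]].
X = (L⁻¹P)A⁻¹ = [[-1, -5], [1, -3], [0, -4]].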